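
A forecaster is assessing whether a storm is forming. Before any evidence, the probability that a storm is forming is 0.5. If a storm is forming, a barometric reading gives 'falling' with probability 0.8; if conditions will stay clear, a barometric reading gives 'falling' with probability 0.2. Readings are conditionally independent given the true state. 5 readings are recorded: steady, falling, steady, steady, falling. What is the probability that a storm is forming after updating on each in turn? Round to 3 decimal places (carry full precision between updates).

After 'steady': P(storm) = 0.2·0.5000 / (0.2·0.5000 + 0.8·0.5000) ≈ 0.2000
After 'falling': P(storm) = 0.8·0.2000 / (0.8·0.2000 + 0.2·0.8000) ≈ 0.5000
After 'steady': P(storm) = 0.2·0.5000 / (0.2·0.5000 + 0.8·0.5000) ≈ 0.2000
After 'steady': P(storm) = 0.2·0.2000 / (0.2·0.2000 + 0.8·0.8000) ≈ 0.0588
After 'falling': P(storm) = 0.8·0.0588 / (0.8·0.0588 + 0.2·0.9412) ≈ 0.2000

0.200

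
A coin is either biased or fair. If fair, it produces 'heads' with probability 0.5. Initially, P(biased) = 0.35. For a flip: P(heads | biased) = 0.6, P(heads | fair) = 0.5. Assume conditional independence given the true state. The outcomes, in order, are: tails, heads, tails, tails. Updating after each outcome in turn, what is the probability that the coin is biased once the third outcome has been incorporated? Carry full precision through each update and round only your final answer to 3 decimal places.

0.293

Each posterior becomes the prior for the next update.
After 'tails': P(biased) = 0.4·0.3500 / (0.4·0.3500 + 0.5·0.6500) ≈ 0.3011
After 'heads': P(biased) = 0.6·0.3011 / (0.6·0.3011 + 0.5·0.6989) ≈ 0.3408
After 'tails': P(biased) = 0.4·0.3408 / (0.4·0.3408 + 0.5·0.6592) ≈ 0.2926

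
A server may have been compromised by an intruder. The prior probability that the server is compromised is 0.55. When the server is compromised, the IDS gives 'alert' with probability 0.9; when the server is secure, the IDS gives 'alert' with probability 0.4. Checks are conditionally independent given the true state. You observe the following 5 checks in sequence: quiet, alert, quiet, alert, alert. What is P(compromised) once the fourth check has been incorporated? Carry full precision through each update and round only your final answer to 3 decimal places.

0.147

After 'quiet': P(compromised) = 0.1·0.5500 / (0.1·0.5500 + 0.6·0.4500) ≈ 0.1692
After 'alert': P(compromised) = 0.9·0.1692 / (0.9·0.1692 + 0.4·0.8308) ≈ 0.3143
After 'quiet': P(compromised) = 0.1·0.3143 / (0.1·0.3143 + 0.6·0.6857) ≈ 0.0710
After 'alert': P(compromised) = 0.9·0.0710 / (0.9·0.0710 + 0.4·0.9290) ≈ 0.1467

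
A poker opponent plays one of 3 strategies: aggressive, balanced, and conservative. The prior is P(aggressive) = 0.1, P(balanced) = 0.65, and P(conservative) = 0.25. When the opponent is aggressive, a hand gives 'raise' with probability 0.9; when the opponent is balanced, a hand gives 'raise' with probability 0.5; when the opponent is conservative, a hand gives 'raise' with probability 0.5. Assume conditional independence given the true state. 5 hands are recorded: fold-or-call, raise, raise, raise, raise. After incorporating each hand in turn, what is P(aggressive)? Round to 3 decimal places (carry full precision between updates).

After 'fold-or-call': normaliser = 0.1·0.1000 + 0.5·0.6500 + 0.5·0.2500; P(aggressive) ≈ 0.0217, P(balanced) ≈ 0.7065, P(conservative) ≈ 0.2717
After 'raise': normaliser = 0.9·0.0217 + 0.5·0.7065 + 0.5·0.2717; P(aggressive) ≈ 0.0385, P(balanced) ≈ 0.6944, P(conservative) ≈ 0.2671
After 'raise': normaliser = 0.9·0.0385 + 0.5·0.6944 + 0.5·0.2671; P(aggressive) ≈ 0.0672, P(balanced) ≈ 0.6737, P(conservative) ≈ 0.2591
After 'raise': normaliser = 0.9·0.0672 + 0.5·0.6737 + 0.5·0.2591; P(aggressive) ≈ 0.1147, P(balanced) ≈ 0.6394, P(conservative) ≈ 0.2459
After 'raise': normaliser = 0.9·0.1147 + 0.5·0.6394 + 0.5·0.2459; P(aggressive) ≈ 0.1892, P(balanced) ≈ 0.5856, P(conservative) ≈ 0.2252

0.189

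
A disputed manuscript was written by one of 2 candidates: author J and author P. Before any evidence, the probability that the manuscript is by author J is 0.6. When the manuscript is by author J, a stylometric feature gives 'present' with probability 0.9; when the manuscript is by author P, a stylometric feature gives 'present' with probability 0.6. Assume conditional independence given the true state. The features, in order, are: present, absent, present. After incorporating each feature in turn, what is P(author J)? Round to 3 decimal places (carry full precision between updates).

0.458

Apply Bayes' rule sequentially, carrying P(author J) forward.
After 'present': P(author J) = 0.9·0.6000 / (0.9·0.6000 + 0.6·0.4000) ≈ 0.6923
After 'absent': P(author J) = 0.1·0.6923 / (0.1·0.6923 + 0.4·0.3077) ≈ 0.3600
After 'present': P(author J) = 0.9·0.3600 / (0.9·0.3600 + 0.6·0.6400) ≈ 0.4576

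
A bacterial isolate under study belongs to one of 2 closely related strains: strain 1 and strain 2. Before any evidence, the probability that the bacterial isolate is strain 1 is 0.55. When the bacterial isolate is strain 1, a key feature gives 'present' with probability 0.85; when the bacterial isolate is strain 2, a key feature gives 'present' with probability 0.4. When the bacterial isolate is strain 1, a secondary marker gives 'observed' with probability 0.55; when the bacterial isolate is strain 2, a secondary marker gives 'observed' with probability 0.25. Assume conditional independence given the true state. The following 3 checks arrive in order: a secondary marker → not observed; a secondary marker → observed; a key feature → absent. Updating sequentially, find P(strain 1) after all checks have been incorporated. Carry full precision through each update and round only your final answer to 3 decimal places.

0.287

Each posterior becomes the prior for the next update.
After a secondary marker='not observed': P(strain 1) = 0.45·0.5500 / (0.45·0.5500 + 0.75·0.4500) ≈ 0.4231
After a secondary marker='observed': P(strain 1) = 0.55·0.4231 / (0.55·0.4231 + 0.25·0.5769) ≈ 0.6173
After a key feature='absent': P(strain 1) = 0.15·0.6173 / (0.15·0.6173 + 0.6·0.3827) ≈ 0.2874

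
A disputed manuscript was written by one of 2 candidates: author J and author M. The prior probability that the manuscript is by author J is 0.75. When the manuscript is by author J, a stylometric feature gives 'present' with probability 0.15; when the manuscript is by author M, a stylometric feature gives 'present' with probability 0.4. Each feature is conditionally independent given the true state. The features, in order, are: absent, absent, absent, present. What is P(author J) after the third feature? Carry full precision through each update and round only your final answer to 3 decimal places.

0.895

Apply Bayes' rule sequentially, carrying P(author J) forward.
After 'absent': P(author J) = 0.85·0.7500 / (0.85·0.7500 + 0.6·0.2500) ≈ 0.8095
After 'absent': P(author J) = 0.85·0.8095 / (0.85·0.8095 + 0.6·0.1905) ≈ 0.8576
After 'absent': P(author J) = 0.85·0.8576 / (0.85·0.8576 + 0.6·0.1424) ≈ 0.8951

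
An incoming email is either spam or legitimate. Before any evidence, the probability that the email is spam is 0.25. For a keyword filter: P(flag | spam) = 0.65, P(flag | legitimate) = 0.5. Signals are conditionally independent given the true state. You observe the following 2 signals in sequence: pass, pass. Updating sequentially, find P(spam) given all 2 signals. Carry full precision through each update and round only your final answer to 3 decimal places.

After 'pass': P(spam) = 0.35·0.2500 / (0.35·0.2500 + 0.5·0.7500) ≈ 0.1892
After 'pass': P(spam) = 0.35·0.1892 / (0.35·0.1892 + 0.5·0.8108) ≈ 0.1404

0.140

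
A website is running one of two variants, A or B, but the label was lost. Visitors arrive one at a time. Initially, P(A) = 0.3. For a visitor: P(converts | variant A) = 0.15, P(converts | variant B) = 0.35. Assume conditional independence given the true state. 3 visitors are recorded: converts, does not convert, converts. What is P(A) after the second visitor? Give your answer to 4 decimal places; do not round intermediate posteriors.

After 'converts': P(A) = 0.15·0.3000 / (0.15·0.3000 + 0.35·0.7000) ≈ 0.1552
After 'does not convert': P(A) = 0.85·0.1552 / (0.85·0.1552 + 0.65·0.8448) ≈ 0.1937

0.1937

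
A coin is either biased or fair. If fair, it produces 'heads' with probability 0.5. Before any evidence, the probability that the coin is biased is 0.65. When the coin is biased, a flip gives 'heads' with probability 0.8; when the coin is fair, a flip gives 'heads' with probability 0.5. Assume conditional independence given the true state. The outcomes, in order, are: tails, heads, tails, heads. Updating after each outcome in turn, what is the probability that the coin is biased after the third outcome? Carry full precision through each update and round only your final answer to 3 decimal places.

After 'tails': P(biased) = 0.2·0.6500 / (0.2·0.6500 + 0.5·0.3500) ≈ 0.4262
After 'heads': P(biased) = 0.8·0.4262 / (0.8·0.4262 + 0.5·0.5738) ≈ 0.5431
After 'tails': P(biased) = 0.2·0.5431 / (0.2·0.5431 + 0.5·0.4569) ≈ 0.3222

0.322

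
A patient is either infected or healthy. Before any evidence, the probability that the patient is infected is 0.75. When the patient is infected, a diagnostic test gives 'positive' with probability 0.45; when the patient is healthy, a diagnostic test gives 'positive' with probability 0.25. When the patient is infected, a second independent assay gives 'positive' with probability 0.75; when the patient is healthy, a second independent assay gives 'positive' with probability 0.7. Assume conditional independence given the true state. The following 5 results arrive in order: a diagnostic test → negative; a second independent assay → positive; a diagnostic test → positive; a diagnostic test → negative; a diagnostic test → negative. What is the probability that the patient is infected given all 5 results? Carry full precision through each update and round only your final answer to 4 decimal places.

0.6953

After a diagnostic test='negative': P(infected) = 0.55·0.7500 / (0.55·0.7500 + 0.75·0.2500) ≈ 0.6875
After a second independent assay='positive': P(infected) = 0.75·0.6875 / (0.75·0.6875 + 0.7·0.3125) ≈ 0.7021
After a diagnostic test='positive': P(infected) = 0.45·0.7021 / (0.45·0.7021 + 0.25·0.2979) ≈ 0.8093
After a diagnostic test='negative': P(infected) = 0.55·0.8093 / (0.55·0.8093 + 0.75·0.1907) ≈ 0.7568
After a diagnostic test='negative': P(infected) = 0.55·0.7568 / (0.55·0.7568 + 0.75·0.2432) ≈ 0.6953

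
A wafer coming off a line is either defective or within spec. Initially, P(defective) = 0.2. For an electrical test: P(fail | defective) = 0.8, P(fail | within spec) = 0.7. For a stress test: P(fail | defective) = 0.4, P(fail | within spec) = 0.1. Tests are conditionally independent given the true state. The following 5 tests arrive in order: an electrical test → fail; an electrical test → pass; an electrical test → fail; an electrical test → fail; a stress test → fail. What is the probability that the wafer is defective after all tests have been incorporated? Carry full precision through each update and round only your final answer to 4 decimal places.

After an electrical test='fail': P(defective) = 0.8·0.2000 / (0.8·0.2000 + 0.7·0.8000) ≈ 0.2222
After an electrical test='pass': P(defective) = 0.2·0.2222 / (0.2·0.2222 + 0.3·0.7778) ≈ 0.1600
After an electrical test='fail': P(defective) = 0.8·0.1600 / (0.8·0.1600 + 0.7·0.8400) ≈ 0.1788
After an electrical test='fail': P(defective) = 0.8·0.1788 / (0.8·0.1788 + 0.7·0.8212) ≈ 0.1992
After a stress test='fail': P(defective) = 0.4·0.1992 / (0.4·0.1992 + 0.1·0.8008) ≈ 0.4988

0.4988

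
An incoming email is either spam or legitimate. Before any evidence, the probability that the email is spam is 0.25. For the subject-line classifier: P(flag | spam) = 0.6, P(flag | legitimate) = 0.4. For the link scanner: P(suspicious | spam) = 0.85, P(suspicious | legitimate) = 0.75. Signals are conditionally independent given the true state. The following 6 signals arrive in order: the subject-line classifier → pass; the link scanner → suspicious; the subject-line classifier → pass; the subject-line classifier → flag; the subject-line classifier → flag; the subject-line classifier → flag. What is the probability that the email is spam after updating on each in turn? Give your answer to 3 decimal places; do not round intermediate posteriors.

0.362

After the subject-line classifier='pass': P(spam) = 0.4·0.2500 / (0.4·0.2500 + 0.6·0.7500) ≈ 0.1818
After the link scanner='suspicious': P(spam) = 0.85·0.1818 / (0.85·0.1818 + 0.75·0.8182) ≈ 0.2012
After the subject-line classifier='pass': P(spam) = 0.4·0.2012 / (0.4·0.2012 + 0.6·0.7988) ≈ 0.1438
After the subject-line classifier='flag': P(spam) = 0.6·0.1438 / (0.6·0.1438 + 0.4·0.8562) ≈ 0.2012
After the subject-line classifier='flag': P(spam) = 0.6·0.2012 / (0.6·0.2012 + 0.4·0.7988) ≈ 0.2742
After the subject-line classifier='flag': P(spam) = 0.6·0.2742 / (0.6·0.2742 + 0.4·0.7258) ≈ 0.3617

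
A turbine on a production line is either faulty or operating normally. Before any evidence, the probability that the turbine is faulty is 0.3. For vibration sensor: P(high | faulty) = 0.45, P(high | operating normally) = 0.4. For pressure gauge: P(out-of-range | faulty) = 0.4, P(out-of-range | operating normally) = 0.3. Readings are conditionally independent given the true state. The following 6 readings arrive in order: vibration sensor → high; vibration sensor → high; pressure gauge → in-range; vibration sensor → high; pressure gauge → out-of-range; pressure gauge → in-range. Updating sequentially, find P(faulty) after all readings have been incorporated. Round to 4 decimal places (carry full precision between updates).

After vibration sensor='high': P(faulty) = 0.45·0.3000 / (0.45·0.3000 + 0.4·0.7000) ≈ 0.3253
After vibration sensor='high': P(faulty) = 0.45·0.3253 / (0.45·0.3253 + 0.4·0.6747) ≈ 0.3517
After pressure gauge='in-range': P(faulty) = 0.6·0.3517 / (0.6·0.3517 + 0.7·0.6483) ≈ 0.3174
After vibration sensor='high': P(faulty) = 0.45·0.3174 / (0.45·0.3174 + 0.4·0.6826) ≈ 0.3434
After pressure gauge='out-of-range': P(faulty) = 0.4·0.3434 / (0.4·0.3434 + 0.3·0.6566) ≈ 0.4109
After pressure gauge='in-range': P(faulty) = 0.6·0.4109 / (0.6·0.4109 + 0.7·0.5891) ≈ 0.3741

0.3741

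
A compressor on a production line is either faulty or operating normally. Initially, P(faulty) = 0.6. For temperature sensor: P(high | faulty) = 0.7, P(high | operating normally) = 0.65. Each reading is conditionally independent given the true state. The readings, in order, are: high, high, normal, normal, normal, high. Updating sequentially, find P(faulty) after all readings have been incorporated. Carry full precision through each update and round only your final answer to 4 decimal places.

0.5412

Each posterior becomes the prior for the next update.
After 'high': P(faulty) = 0.7·0.6000 / (0.7·0.6000 + 0.65·0.4000) ≈ 0.6176
After 'high': P(faulty) = 0.7·0.6176 / (0.7·0.6176 + 0.65·0.3824) ≈ 0.6350
After 'normal': P(faulty) = 0.3·0.6350 / (0.3·0.6350 + 0.35·0.3650) ≈ 0.5986
After 'normal': P(faulty) = 0.3·0.5986 / (0.3·0.5986 + 0.35·0.4014) ≈ 0.5610
After 'normal': P(faulty) = 0.3·0.5610 / (0.3·0.5610 + 0.35·0.4390) ≈ 0.5228
After 'high': P(faulty) = 0.7·0.5228 / (0.7·0.5228 + 0.65·0.4772) ≈ 0.5412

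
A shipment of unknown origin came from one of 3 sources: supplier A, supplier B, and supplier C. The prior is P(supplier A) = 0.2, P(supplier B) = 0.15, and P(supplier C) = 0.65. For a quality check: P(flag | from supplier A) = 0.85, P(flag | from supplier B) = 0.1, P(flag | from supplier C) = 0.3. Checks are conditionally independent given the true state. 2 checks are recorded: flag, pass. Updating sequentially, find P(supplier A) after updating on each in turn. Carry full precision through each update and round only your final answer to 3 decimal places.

0.145

Each posterior becomes the prior for the next update.
After 'flag': normaliser = 0.85·0.2000 + 0.1·0.1500 + 0.3·0.6500; P(supplier A) ≈ 0.4474, P(supplier B) ≈ 0.0395, P(supplier C) ≈ 0.5132
After 'pass': normaliser = 0.15·0.4474 + 0.9·0.0395 + 0.7·0.5132; P(supplier A) ≈ 0.1453, P(supplier B) ≈ 0.0769, P(supplier C) ≈ 0.7778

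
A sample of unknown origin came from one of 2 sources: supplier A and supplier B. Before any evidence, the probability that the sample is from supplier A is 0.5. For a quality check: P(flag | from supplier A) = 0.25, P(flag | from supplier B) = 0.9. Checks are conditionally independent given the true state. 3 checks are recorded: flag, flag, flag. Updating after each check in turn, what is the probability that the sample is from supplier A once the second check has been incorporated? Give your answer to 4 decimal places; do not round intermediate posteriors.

0.0716

After 'flag': P(supplier A) = 0.25·0.5000 / (0.25·0.5000 + 0.9·0.5000) ≈ 0.2174
After 'flag': P(supplier A) = 0.25·0.2174 / (0.25·0.2174 + 0.9·0.7826) ≈ 0.0716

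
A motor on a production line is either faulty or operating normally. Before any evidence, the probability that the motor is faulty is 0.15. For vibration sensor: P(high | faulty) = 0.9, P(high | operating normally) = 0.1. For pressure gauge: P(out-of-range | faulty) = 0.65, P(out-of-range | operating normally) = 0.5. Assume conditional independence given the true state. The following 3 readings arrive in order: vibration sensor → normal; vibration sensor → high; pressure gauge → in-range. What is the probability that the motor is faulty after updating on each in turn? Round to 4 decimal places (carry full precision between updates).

Each posterior becomes the prior for the next update.
After vibration sensor='normal': P(faulty) = 0.1·0.1500 / (0.1·0.1500 + 0.9·0.8500) ≈ 0.0192
After vibration sensor='high': P(faulty) = 0.9·0.0192 / (0.9·0.0192 + 0.1·0.9808) ≈ 0.1500
After pressure gauge='in-range': P(faulty) = 0.35·0.1500 / (0.35·0.1500 + 0.5·0.8500) ≈ 0.1099

0.1099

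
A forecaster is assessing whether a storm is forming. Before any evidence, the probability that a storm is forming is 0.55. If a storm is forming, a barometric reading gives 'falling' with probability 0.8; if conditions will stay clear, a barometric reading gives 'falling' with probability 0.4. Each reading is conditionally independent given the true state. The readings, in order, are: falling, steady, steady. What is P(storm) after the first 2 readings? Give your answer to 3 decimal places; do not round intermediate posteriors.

Each posterior becomes the prior for the next update.
After 'falling': P(storm) = 0.8·0.5500 / (0.8·0.5500 + 0.4·0.4500) ≈ 0.7097
After 'steady': P(storm) = 0.2·0.7097 / (0.2·0.7097 + 0.6·0.2903) ≈ 0.4490

0.449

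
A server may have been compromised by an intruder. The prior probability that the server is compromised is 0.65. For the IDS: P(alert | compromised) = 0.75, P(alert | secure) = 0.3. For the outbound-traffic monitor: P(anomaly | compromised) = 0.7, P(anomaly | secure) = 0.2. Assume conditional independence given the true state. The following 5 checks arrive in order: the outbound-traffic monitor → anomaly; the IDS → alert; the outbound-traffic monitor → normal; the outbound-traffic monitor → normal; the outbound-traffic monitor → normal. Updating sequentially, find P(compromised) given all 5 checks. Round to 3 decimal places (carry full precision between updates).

0.461

Each posterior becomes the prior for the next update.
After the outbound-traffic monitor='anomaly': P(compromised) = 0.7·0.6500 / (0.7·0.6500 + 0.2·0.3500) ≈ 0.8667
After the IDS='alert': P(compromised) = 0.75·0.8667 / (0.75·0.8667 + 0.3·0.1333) ≈ 0.9420
After the outbound-traffic monitor='normal': P(compromised) = 0.3·0.9420 / (0.3·0.9420 + 0.8·0.0580) ≈ 0.8590
After the outbound-traffic monitor='normal': P(compromised) = 0.3·0.8590 / (0.3·0.8590 + 0.8·0.1410) ≈ 0.6956
After the outbound-traffic monitor='normal': P(compromised) = 0.3·0.6956 / (0.3·0.6956 + 0.8·0.3044) ≈ 0.4615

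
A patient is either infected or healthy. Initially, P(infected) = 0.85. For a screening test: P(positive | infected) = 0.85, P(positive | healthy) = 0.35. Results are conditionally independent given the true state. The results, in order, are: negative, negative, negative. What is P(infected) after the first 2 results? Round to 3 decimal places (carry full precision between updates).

After 'negative': P(infected) = 0.15·0.8500 / (0.15·0.8500 + 0.65·0.1500) ≈ 0.5667
After 'negative': P(infected) = 0.15·0.5667 / (0.15·0.5667 + 0.65·0.4333) ≈ 0.2318

0.232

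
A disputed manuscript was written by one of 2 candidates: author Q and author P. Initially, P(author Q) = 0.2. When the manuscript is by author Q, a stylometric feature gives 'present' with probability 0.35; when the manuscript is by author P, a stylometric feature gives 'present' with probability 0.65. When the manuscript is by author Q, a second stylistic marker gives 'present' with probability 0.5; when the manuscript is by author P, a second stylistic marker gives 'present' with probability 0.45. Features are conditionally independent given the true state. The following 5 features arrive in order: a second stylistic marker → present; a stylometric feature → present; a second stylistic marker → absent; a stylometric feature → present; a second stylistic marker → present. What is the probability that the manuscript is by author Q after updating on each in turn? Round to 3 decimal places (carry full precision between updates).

0.075

Apply Bayes' rule sequentially, carrying P(author Q) forward.
After a second stylistic marker='present': P(author Q) = 0.5·0.2000 / (0.5·0.2000 + 0.45·0.8000) ≈ 0.2174
After a stylometric feature='present': P(author Q) = 0.35·0.2174 / (0.35·0.2174 + 0.65·0.7826) ≈ 0.1301
After a second stylistic marker='absent': P(author Q) = 0.5·0.1301 / (0.5·0.1301 + 0.55·0.8699) ≈ 0.1197
After a stylometric feature='present': P(author Q) = 0.35·0.1197 / (0.35·0.1197 + 0.65·0.8803) ≈ 0.0682
After a second stylistic marker='present': P(author Q) = 0.5·0.0682 / (0.5·0.0682 + 0.45·0.9318) ≈ 0.0752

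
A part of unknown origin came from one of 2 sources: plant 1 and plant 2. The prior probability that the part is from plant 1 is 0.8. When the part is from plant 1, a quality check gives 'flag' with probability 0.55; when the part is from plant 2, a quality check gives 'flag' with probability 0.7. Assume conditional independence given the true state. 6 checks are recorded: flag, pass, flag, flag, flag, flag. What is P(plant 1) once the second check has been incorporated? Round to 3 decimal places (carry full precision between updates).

Apply Bayes' rule sequentially, carrying P(plant 1) forward.
After 'flag': P(plant 1) = 0.55·0.8000 / (0.55·0.8000 + 0.7·0.2000) ≈ 0.7586
After 'pass': P(plant 1) = 0.45·0.7586 / (0.45·0.7586 + 0.3·0.2414) ≈ 0.8250

0.825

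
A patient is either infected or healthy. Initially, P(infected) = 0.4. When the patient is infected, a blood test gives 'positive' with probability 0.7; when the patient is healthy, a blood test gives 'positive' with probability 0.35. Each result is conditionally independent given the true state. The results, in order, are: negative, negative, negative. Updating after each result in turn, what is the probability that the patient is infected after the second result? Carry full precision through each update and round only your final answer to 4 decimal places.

0.1244

After 'negative': P(infected) = 0.3·0.4000 / (0.3·0.4000 + 0.65·0.6000) ≈ 0.2353
After 'negative': P(infected) = 0.3·0.2353 / (0.3·0.2353 + 0.65·0.7647) ≈ 0.1244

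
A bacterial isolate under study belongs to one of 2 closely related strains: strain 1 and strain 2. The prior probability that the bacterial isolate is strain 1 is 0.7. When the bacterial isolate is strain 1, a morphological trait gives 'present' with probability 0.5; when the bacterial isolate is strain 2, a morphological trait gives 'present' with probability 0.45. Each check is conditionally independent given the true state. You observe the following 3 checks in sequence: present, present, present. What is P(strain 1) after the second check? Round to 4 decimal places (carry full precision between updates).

0.7423

After 'present': P(strain 1) = 0.5·0.7000 / (0.5·0.7000 + 0.45·0.3000) ≈ 0.7216
After 'present': P(strain 1) = 0.5·0.7216 / (0.5·0.7216 + 0.45·0.2784) ≈ 0.7423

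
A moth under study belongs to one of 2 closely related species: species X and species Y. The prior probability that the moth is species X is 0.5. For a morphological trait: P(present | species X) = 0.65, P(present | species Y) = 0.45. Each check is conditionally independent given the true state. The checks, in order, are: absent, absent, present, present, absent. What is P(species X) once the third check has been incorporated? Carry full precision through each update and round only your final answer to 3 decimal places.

0.369

After 'absent': P(species X) = 0.35·0.5000 / (0.35·0.5000 + 0.55·0.5000) ≈ 0.3889
After 'absent': P(species X) = 0.35·0.3889 / (0.35·0.3889 + 0.55·0.6111) ≈ 0.2882
After 'present': P(species X) = 0.65·0.2882 / (0.65·0.2882 + 0.45·0.7118) ≈ 0.3691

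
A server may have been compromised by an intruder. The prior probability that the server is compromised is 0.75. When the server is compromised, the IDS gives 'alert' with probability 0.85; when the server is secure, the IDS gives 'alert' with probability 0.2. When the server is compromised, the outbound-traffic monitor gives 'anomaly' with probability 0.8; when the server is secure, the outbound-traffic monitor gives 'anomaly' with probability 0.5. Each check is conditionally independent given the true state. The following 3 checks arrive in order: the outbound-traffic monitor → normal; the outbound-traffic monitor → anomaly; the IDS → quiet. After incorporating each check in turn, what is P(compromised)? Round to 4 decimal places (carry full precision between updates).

0.2647

After the outbound-traffic monitor='normal': P(compromised) = 0.2·0.7500 / (0.2·0.7500 + 0.5·0.2500) ≈ 0.5455
After the outbound-traffic monitor='anomaly': P(compromised) = 0.8·0.5455 / (0.8·0.5455 + 0.5·0.4545) ≈ 0.6575
After the IDS='quiet': P(compromised) = 0.15·0.6575 / (0.15·0.6575 + 0.8·0.3425) ≈ 0.2647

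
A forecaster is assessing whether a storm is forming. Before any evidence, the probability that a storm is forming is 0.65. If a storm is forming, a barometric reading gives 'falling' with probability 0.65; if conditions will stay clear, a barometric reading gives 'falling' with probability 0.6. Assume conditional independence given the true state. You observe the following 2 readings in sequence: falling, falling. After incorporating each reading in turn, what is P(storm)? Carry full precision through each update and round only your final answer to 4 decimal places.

0.6855

After 'falling': P(storm) = 0.65·0.6500 / (0.65·0.6500 + 0.6·0.3500) ≈ 0.6680
After 'falling': P(storm) = 0.65·0.6680 / (0.65·0.6680 + 0.6·0.3320) ≈ 0.6855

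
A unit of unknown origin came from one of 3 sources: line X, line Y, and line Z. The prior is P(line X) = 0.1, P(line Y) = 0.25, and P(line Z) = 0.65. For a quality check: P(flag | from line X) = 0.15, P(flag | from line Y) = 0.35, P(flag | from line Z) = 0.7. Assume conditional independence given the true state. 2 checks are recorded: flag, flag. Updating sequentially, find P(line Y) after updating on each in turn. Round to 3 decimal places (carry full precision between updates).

0.087

Each posterior becomes the prior for the next update.
After 'flag': normaliser = 0.15·0.1000 + 0.35·0.2500 + 0.7·0.6500; P(line X) ≈ 0.0269, P(line Y) ≈ 0.1570, P(line Z) ≈ 0.8161
After 'flag': normaliser = 0.15·0.0269 + 0.35·0.1570 + 0.7·0.8161; P(line X) ≈ 0.0064, P(line Y) ≈ 0.0872, P(line Z) ≈ 0.9064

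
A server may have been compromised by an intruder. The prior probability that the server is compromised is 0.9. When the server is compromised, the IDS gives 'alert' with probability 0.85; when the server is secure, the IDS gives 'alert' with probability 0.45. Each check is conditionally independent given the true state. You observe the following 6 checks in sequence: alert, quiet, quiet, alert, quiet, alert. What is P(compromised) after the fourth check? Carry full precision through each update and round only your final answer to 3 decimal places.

0.705

Each posterior becomes the prior for the next update.
After 'alert': P(compromised) = 0.85·0.9000 / (0.85·0.9000 + 0.45·0.1000) ≈ 0.9444
After 'quiet': P(compromised) = 0.15·0.9444 / (0.15·0.9444 + 0.55·0.0556) ≈ 0.8226
After 'quiet': P(compromised) = 0.15·0.8226 / (0.15·0.8226 + 0.55·0.1774) ≈ 0.5584
After 'alert': P(compromised) = 0.85·0.5584 / (0.85·0.5584 + 0.45·0.4416) ≈ 0.7049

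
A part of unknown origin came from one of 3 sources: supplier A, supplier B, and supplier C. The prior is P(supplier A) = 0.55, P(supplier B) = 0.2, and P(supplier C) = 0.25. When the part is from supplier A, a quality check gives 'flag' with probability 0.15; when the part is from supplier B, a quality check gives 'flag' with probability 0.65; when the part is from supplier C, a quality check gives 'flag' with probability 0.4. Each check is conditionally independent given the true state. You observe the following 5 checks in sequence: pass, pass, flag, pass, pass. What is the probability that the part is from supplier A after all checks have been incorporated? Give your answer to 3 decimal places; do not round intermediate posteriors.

Each posterior becomes the prior for the next update.
After 'pass': normaliser = 0.85·0.5500 + 0.35·0.2000 + 0.6·0.2500; P(supplier A) ≈ 0.6800, P(supplier B) ≈ 0.1018, P(supplier C) ≈ 0.2182
After 'pass': normaliser = 0.85·0.6800 + 0.35·0.1018 + 0.6·0.2182; P(supplier A) ≈ 0.7763, P(supplier B) ≈ 0.0479, P(supplier C) ≈ 0.1758
After 'flag': normaliser = 0.15·0.7763 + 0.65·0.0479 + 0.4·0.1758; P(supplier A) ≈ 0.5344, P(supplier B) ≈ 0.1428, P(supplier C) ≈ 0.3228
After 'pass': normaliser = 0.85·0.5344 + 0.35·0.1428 + 0.6·0.3228; P(supplier A) ≈ 0.6509, P(supplier B) ≈ 0.0716, P(supplier C) ≈ 0.2775
After 'pass': normaliser = 0.85·0.6509 + 0.35·0.0716 + 0.6·0.2775; P(supplier A) ≈ 0.7428, P(supplier B) ≈ 0.0336, P(supplier C) ≈ 0.2235

0.743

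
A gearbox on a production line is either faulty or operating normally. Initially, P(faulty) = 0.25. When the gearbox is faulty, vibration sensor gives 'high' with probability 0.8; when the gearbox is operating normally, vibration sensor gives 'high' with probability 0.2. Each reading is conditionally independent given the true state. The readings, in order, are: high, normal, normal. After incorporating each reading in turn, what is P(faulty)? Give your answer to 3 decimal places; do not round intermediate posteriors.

0.077

After 'high': P(faulty) = 0.8·0.2500 / (0.8·0.2500 + 0.2·0.7500) ≈ 0.5714
After 'normal': P(faulty) = 0.2·0.5714 / (0.2·0.5714 + 0.8·0.4286) ≈ 0.2500
After 'normal': P(faulty) = 0.2·0.2500 / (0.2·0.2500 + 0.8·0.7500) ≈ 0.0769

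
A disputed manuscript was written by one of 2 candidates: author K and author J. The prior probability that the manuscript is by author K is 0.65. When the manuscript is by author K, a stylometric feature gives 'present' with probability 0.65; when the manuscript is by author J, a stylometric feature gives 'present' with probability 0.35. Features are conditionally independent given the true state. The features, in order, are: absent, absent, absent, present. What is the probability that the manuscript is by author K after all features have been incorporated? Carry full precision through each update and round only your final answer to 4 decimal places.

Apply Bayes' rule sequentially, carrying P(author K) forward.
After 'absent': P(author K) = 0.35·0.6500 / (0.35·0.6500 + 0.65·0.3500) ≈ 0.5000
After 'absent': P(author K) = 0.35·0.5000 / (0.35·0.5000 + 0.65·0.5000) ≈ 0.3500
After 'absent': P(author K) = 0.35·0.3500 / (0.35·0.3500 + 0.65·0.6500) ≈ 0.2248
After 'present': P(author K) = 0.65·0.2248 / (0.65·0.2248 + 0.35·0.7752) ≈ 0.3500

0.3500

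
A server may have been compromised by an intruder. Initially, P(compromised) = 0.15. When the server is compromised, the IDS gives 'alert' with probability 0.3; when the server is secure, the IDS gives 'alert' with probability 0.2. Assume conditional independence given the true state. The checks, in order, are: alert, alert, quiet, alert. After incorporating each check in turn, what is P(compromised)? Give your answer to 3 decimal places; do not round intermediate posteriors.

0.343

After 'alert': P(compromised) = 0.3·0.1500 / (0.3·0.1500 + 0.2·0.8500) ≈ 0.2093
After 'alert': P(compromised) = 0.3·0.2093 / (0.3·0.2093 + 0.2·0.7907) ≈ 0.2842
After 'quiet': P(compromised) = 0.7·0.2842 / (0.7·0.2842 + 0.8·0.7158) ≈ 0.2578
After 'alert': P(compromised) = 0.3·0.2578 / (0.3·0.2578 + 0.2·0.7422) ≈ 0.3426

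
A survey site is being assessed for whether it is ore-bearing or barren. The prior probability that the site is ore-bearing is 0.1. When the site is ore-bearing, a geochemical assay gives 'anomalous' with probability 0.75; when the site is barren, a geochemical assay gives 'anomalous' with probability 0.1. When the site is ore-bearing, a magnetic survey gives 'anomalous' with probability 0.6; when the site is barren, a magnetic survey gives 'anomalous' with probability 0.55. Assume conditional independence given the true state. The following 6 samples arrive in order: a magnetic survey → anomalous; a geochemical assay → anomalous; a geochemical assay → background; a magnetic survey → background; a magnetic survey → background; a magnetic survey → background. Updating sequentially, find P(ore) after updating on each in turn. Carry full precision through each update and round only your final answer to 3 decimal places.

0.151

After a magnetic survey='anomalous': P(ore) = 0.6·0.1000 / (0.6·0.1000 + 0.55·0.9000) ≈ 0.1081
After a geochemical assay='anomalous': P(ore) = 0.75·0.1081 / (0.75·0.1081 + 0.1·0.8919) ≈ 0.4762
After a geochemical assay='background': P(ore) = 0.25·0.4762 / (0.25·0.4762 + 0.9·0.5238) ≈ 0.2016
After a magnetic survey='background': P(ore) = 0.4·0.2016 / (0.4·0.2016 + 0.45·0.7984) ≈ 0.1833
After a magnetic survey='background': P(ore) = 0.4·0.1833 / (0.4·0.1833 + 0.45·0.8167) ≈ 0.1663
After a magnetic survey='background': P(ore) = 0.4·0.1663 / (0.4·0.1663 + 0.45·0.8337) ≈ 0.1506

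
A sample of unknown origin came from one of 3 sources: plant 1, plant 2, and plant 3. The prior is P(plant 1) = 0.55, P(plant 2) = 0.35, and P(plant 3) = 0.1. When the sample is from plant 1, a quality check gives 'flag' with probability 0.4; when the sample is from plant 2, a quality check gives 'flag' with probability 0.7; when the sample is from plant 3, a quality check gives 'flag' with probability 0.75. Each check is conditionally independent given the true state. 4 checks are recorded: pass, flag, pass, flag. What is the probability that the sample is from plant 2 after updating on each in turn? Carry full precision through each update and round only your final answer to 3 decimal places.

0.305

Apply Bayes' rule sequentially, carrying P(plant 2) forward.
After 'pass': normaliser = 0.6·0.5500 + 0.3·0.3500 + 0.25·0.1000; P(plant 1) ≈ 0.7174, P(plant 2) ≈ 0.2283, P(plant 3) ≈ 0.0543
After 'flag': normaliser = 0.4·0.7174 + 0.7·0.2283 + 0.75·0.0543; P(plant 1) ≈ 0.5886, P(plant 2) ≈ 0.3278, P(plant 3) ≈ 0.0836
After 'pass': normaliser = 0.6·0.5886 + 0.3·0.3278 + 0.25·0.0836; P(plant 1) ≈ 0.7476, P(plant 2) ≈ 0.2081, P(plant 3) ≈ 0.0442
After 'flag': normaliser = 0.4·0.7476 + 0.7·0.2081 + 0.75·0.0442; P(plant 1) ≈ 0.6257, P(plant 2) ≈ 0.3049, P(plant 3) ≈ 0.0694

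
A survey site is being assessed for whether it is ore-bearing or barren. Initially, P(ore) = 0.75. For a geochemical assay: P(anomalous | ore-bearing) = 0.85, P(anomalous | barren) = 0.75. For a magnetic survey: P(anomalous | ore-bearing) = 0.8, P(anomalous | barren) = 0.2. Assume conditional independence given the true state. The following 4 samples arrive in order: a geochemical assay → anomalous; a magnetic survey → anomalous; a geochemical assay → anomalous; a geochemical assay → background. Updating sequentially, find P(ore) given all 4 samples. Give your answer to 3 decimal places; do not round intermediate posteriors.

After a geochemical assay='anomalous': P(ore) = 0.85·0.7500 / (0.85·0.7500 + 0.75·0.2500) ≈ 0.7727
After a magnetic survey='anomalous': P(ore) = 0.8·0.7727 / (0.8·0.7727 + 0.2·0.2273) ≈ 0.9315
After a geochemical assay='anomalous': P(ore) = 0.85·0.9315 / (0.85·0.9315 + 0.75·0.0685) ≈ 0.9391
After a geochemical assay='background': P(ore) = 0.15·0.9391 / (0.15·0.9391 + 0.25·0.0609) ≈ 0.9024

0.902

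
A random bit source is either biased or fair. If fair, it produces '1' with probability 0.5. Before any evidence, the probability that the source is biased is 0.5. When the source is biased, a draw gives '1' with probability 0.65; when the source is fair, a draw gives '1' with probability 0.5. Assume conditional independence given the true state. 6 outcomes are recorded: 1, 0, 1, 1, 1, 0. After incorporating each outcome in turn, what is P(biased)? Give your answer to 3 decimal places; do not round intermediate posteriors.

0.583

After '1': P(biased) = 0.65·0.5000 / (0.65·0.5000 + 0.5·0.5000) ≈ 0.5652
After '0': P(biased) = 0.35·0.5652 / (0.35·0.5652 + 0.5·0.4348) ≈ 0.4764
After '1': P(biased) = 0.65·0.4764 / (0.65·0.4764 + 0.5·0.5236) ≈ 0.5419
After '1': P(biased) = 0.65·0.5419 / (0.65·0.5419 + 0.5·0.4581) ≈ 0.6060
After '1': P(biased) = 0.65·0.6060 / (0.65·0.6060 + 0.5·0.3940) ≈ 0.6666
After '0': P(biased) = 0.35·0.6666 / (0.35·0.6666 + 0.5·0.3334) ≈ 0.5832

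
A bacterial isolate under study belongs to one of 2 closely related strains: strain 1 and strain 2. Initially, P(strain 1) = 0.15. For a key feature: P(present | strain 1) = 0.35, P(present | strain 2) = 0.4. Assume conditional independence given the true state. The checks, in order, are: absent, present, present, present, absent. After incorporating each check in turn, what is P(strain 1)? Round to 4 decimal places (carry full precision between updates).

0.1218

After 'absent': P(strain 1) = 0.65·0.1500 / (0.65·0.1500 + 0.6·0.8500) ≈ 0.1605
After 'present': P(strain 1) = 0.35·0.1605 / (0.35·0.1605 + 0.4·0.8395) ≈ 0.1433
After 'present': P(strain 1) = 0.35·0.1433 / (0.35·0.1433 + 0.4·0.8567) ≈ 0.1277
After 'present': P(strain 1) = 0.35·0.1277 / (0.35·0.1277 + 0.4·0.8723) ≈ 0.1135
After 'absent': P(strain 1) = 0.65·0.1135 / (0.65·0.1135 + 0.6·0.8865) ≈ 0.1218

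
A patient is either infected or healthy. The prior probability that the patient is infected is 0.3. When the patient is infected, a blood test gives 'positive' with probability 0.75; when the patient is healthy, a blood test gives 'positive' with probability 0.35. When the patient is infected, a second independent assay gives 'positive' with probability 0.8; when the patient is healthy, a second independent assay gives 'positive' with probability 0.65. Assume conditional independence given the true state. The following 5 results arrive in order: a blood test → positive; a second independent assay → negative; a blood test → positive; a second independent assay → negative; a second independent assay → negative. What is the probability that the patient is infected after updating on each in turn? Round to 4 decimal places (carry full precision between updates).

0.2686

After a blood test='positive': P(infected) = 0.75·0.3000 / (0.75·0.3000 + 0.35·0.7000) ≈ 0.4787
After a second independent assay='negative': P(infected) = 0.2·0.4787 / (0.2·0.4787 + 0.35·0.5213) ≈ 0.3442
After a blood test='positive': P(infected) = 0.75·0.3442 / (0.75·0.3442 + 0.35·0.6558) ≈ 0.5293
After a second independent assay='negative': P(infected) = 0.2·0.5293 / (0.2·0.5293 + 0.35·0.4707) ≈ 0.3912
After a second independent assay='negative': P(infected) = 0.2·0.3912 / (0.2·0.3912 + 0.35·0.6088) ≈ 0.2686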